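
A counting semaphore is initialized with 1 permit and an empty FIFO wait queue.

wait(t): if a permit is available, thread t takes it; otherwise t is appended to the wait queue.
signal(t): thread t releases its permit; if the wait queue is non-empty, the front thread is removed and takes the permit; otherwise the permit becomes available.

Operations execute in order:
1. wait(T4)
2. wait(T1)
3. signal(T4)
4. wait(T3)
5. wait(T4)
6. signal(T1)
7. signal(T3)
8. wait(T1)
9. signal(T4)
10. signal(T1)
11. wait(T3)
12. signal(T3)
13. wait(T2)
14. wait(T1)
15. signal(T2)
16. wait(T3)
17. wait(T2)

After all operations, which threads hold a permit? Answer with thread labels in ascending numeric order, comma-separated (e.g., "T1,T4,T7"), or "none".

Step 1: wait(T4) -> count=0 queue=[] holders={T4}
Step 2: wait(T1) -> count=0 queue=[T1] holders={T4}
Step 3: signal(T4) -> count=0 queue=[] holders={T1}
Step 4: wait(T3) -> count=0 queue=[T3] holders={T1}
Step 5: wait(T4) -> count=0 queue=[T3,T4] holders={T1}
Step 6: signal(T1) -> count=0 queue=[T4] holders={T3}
Step 7: signal(T3) -> count=0 queue=[] holders={T4}
Step 8: wait(T1) -> count=0 queue=[T1] holders={T4}
Step 9: signal(T4) -> count=0 queue=[] holders={T1}
Step 10: signal(T1) -> count=1 queue=[] holders={none}
Step 11: wait(T3) -> count=0 queue=[] holders={T3}
Step 12: signal(T3) -> count=1 queue=[] holders={none}
Step 13: wait(T2) -> count=0 queue=[] holders={T2}
Step 14: wait(T1) -> count=0 queue=[T1] holders={T2}
Step 15: signal(T2) -> count=0 queue=[] holders={T1}
Step 16: wait(T3) -> count=0 queue=[T3] holders={T1}
Step 17: wait(T2) -> count=0 queue=[T3,T2] holders={T1}
Final holders: T1

Answer: T1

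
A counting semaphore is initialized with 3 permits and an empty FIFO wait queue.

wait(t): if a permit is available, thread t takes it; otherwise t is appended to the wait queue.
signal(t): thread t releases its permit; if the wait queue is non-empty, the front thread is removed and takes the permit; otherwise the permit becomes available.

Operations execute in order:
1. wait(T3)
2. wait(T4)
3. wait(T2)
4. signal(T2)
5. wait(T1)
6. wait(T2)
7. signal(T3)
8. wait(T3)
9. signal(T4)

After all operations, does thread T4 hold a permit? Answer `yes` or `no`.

Step 1: wait(T3) -> count=2 queue=[] holders={T3}
Step 2: wait(T4) -> count=1 queue=[] holders={T3,T4}
Step 3: wait(T2) -> count=0 queue=[] holders={T2,T3,T4}
Step 4: signal(T2) -> count=1 queue=[] holders={T3,T4}
Step 5: wait(T1) -> count=0 queue=[] holders={T1,T3,T4}
Step 6: wait(T2) -> count=0 queue=[T2] holders={T1,T3,T4}
Step 7: signal(T3) -> count=0 queue=[] holders={T1,T2,T4}
Step 8: wait(T3) -> count=0 queue=[T3] holders={T1,T2,T4}
Step 9: signal(T4) -> count=0 queue=[] holders={T1,T2,T3}
Final holders: {T1,T2,T3} -> T4 not in holders

Answer: no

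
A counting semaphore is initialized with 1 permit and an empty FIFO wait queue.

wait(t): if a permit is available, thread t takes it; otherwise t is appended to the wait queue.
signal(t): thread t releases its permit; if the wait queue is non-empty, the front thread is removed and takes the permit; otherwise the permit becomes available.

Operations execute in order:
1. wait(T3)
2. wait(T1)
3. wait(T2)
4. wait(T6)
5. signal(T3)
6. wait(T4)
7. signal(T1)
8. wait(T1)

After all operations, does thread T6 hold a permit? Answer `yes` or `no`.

Answer: no

Derivation:
Step 1: wait(T3) -> count=0 queue=[] holders={T3}
Step 2: wait(T1) -> count=0 queue=[T1] holders={T3}
Step 3: wait(T2) -> count=0 queue=[T1,T2] holders={T3}
Step 4: wait(T6) -> count=0 queue=[T1,T2,T6] holders={T3}
Step 5: signal(T3) -> count=0 queue=[T2,T6] holders={T1}
Step 6: wait(T4) -> count=0 queue=[T2,T6,T4] holders={T1}
Step 7: signal(T1) -> count=0 queue=[T6,T4] holders={T2}
Step 8: wait(T1) -> count=0 queue=[T6,T4,T1] holders={T2}
Final holders: {T2} -> T6 not in holders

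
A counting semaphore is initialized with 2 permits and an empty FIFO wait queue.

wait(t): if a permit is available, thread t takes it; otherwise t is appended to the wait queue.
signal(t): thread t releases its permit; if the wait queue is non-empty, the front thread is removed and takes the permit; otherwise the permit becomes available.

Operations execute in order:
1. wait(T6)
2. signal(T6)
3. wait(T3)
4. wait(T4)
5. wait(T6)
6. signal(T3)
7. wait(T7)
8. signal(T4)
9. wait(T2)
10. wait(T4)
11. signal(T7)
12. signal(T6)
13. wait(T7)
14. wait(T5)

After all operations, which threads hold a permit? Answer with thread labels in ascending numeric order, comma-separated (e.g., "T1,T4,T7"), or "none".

Answer: T2,T4

Derivation:
Step 1: wait(T6) -> count=1 queue=[] holders={T6}
Step 2: signal(T6) -> count=2 queue=[] holders={none}
Step 3: wait(T3) -> count=1 queue=[] holders={T3}
Step 4: wait(T4) -> count=0 queue=[] holders={T3,T4}
Step 5: wait(T6) -> count=0 queue=[T6] holders={T3,T4}
Step 6: signal(T3) -> count=0 queue=[] holders={T4,T6}
Step 7: wait(T7) -> count=0 queue=[T7] holders={T4,T6}
Step 8: signal(T4) -> count=0 queue=[] holders={T6,T7}
Step 9: wait(T2) -> count=0 queue=[T2] holders={T6,T7}
Step 10: wait(T4) -> count=0 queue=[T2,T4] holders={T6,T7}
Step 11: signal(T7) -> count=0 queue=[T4] holders={T2,T6}
Step 12: signal(T6) -> count=0 queue=[] holders={T2,T4}
Step 13: wait(T7) -> count=0 queue=[T7] holders={T2,T4}
Step 14: wait(T5) -> count=0 queue=[T7,T5] holders={T2,T4}
Final holders: T2,T4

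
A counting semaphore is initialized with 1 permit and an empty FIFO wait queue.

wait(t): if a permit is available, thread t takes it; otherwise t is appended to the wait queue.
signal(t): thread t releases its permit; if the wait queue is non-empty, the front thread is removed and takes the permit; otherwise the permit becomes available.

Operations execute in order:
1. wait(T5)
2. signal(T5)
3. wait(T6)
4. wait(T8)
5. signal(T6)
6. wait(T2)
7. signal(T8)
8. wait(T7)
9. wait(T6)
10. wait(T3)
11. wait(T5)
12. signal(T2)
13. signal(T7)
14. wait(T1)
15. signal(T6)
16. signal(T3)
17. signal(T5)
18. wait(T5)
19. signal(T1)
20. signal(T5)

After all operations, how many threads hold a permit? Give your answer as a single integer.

Answer: 0

Derivation:
Step 1: wait(T5) -> count=0 queue=[] holders={T5}
Step 2: signal(T5) -> count=1 queue=[] holders={none}
Step 3: wait(T6) -> count=0 queue=[] holders={T6}
Step 4: wait(T8) -> count=0 queue=[T8] holders={T6}
Step 5: signal(T6) -> count=0 queue=[] holders={T8}
Step 6: wait(T2) -> count=0 queue=[T2] holders={T8}
Step 7: signal(T8) -> count=0 queue=[] holders={T2}
Step 8: wait(T7) -> count=0 queue=[T7] holders={T2}
Step 9: wait(T6) -> count=0 queue=[T7,T6] holders={T2}
Step 10: wait(T3) -> count=0 queue=[T7,T6,T3] holders={T2}
Step 11: wait(T5) -> count=0 queue=[T7,T6,T3,T5] holders={T2}
Step 12: signal(T2) -> count=0 queue=[T6,T3,T5] holders={T7}
Step 13: signal(T7) -> count=0 queue=[T3,T5] holders={T6}
Step 14: wait(T1) -> count=0 queue=[T3,T5,T1] holders={T6}
Step 15: signal(T6) -> count=0 queue=[T5,T1] holders={T3}
Step 16: signal(T3) -> count=0 queue=[T1] holders={T5}
Step 17: signal(T5) -> count=0 queue=[] holders={T1}
Step 18: wait(T5) -> count=0 queue=[T5] holders={T1}
Step 19: signal(T1) -> count=0 queue=[] holders={T5}
Step 20: signal(T5) -> count=1 queue=[] holders={none}
Final holders: {none} -> 0 thread(s)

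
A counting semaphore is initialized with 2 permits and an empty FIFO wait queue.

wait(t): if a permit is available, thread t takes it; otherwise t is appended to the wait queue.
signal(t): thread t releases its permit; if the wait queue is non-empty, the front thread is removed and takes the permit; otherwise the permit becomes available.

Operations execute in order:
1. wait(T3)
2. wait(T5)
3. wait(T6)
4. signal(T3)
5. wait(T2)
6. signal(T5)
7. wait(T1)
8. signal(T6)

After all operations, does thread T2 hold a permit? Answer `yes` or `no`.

Answer: yes

Derivation:
Step 1: wait(T3) -> count=1 queue=[] holders={T3}
Step 2: wait(T5) -> count=0 queue=[] holders={T3,T5}
Step 3: wait(T6) -> count=0 queue=[T6] holders={T3,T5}
Step 4: signal(T3) -> count=0 queue=[] holders={T5,T6}
Step 5: wait(T2) -> count=0 queue=[T2] holders={T5,T6}
Step 6: signal(T5) -> count=0 queue=[] holders={T2,T6}
Step 7: wait(T1) -> count=0 queue=[T1] holders={T2,T6}
Step 8: signal(T6) -> count=0 queue=[] holders={T1,T2}
Final holders: {T1,T2} -> T2 in holders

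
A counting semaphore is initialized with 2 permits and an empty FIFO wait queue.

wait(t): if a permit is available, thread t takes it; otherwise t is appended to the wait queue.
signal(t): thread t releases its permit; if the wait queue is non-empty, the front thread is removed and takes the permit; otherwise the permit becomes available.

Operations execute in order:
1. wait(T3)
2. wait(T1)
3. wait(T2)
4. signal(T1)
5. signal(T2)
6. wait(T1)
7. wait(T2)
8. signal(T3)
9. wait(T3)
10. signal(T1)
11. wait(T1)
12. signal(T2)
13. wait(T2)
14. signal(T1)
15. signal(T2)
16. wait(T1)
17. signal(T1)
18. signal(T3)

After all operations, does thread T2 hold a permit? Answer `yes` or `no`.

Answer: no

Derivation:
Step 1: wait(T3) -> count=1 queue=[] holders={T3}
Step 2: wait(T1) -> count=0 queue=[] holders={T1,T3}
Step 3: wait(T2) -> count=0 queue=[T2] holders={T1,T3}
Step 4: signal(T1) -> count=0 queue=[] holders={T2,T3}
Step 5: signal(T2) -> count=1 queue=[] holders={T3}
Step 6: wait(T1) -> count=0 queue=[] holders={T1,T3}
Step 7: wait(T2) -> count=0 queue=[T2] holders={T1,T3}
Step 8: signal(T3) -> count=0 queue=[] holders={T1,T2}
Step 9: wait(T3) -> count=0 queue=[T3] holders={T1,T2}
Step 10: signal(T1) -> count=0 queue=[] holders={T2,T3}
Step 11: wait(T1) -> count=0 queue=[T1] holders={T2,T3}
Step 12: signal(T2) -> count=0 queue=[] holders={T1,T3}
Step 13: wait(T2) -> count=0 queue=[T2] holders={T1,T3}
Step 14: signal(T1) -> count=0 queue=[] holders={T2,T3}
Step 15: signal(T2) -> count=1 queue=[] holders={T3}
Step 16: wait(T1) -> count=0 queue=[] holders={T1,T3}
Step 17: signal(T1) -> count=1 queue=[] holders={T3}
Step 18: signal(T3) -> count=2 queue=[] holders={none}
Final holders: {none} -> T2 not in holders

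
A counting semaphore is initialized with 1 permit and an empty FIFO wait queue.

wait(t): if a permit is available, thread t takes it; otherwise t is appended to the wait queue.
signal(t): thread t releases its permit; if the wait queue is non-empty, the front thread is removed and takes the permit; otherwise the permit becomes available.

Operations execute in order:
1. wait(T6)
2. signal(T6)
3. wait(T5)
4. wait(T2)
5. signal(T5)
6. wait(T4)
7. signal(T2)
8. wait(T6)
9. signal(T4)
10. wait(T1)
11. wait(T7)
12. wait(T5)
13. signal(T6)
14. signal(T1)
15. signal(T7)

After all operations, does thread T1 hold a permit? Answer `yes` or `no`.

Step 1: wait(T6) -> count=0 queue=[] holders={T6}
Step 2: signal(T6) -> count=1 queue=[] holders={none}
Step 3: wait(T5) -> count=0 queue=[] holders={T5}
Step 4: wait(T2) -> count=0 queue=[T2] holders={T5}
Step 5: signal(T5) -> count=0 queue=[] holders={T2}
Step 6: wait(T4) -> count=0 queue=[T4] holders={T2}
Step 7: signal(T2) -> count=0 queue=[] holders={T4}
Step 8: wait(T6) -> count=0 queue=[T6] holders={T4}
Step 9: signal(T4) -> count=0 queue=[] holders={T6}
Step 10: wait(T1) -> count=0 queue=[T1] holders={T6}
Step 11: wait(T7) -> count=0 queue=[T1,T7] holders={T6}
Step 12: wait(T5) -> count=0 queue=[T1,T7,T5] holders={T6}
Step 13: signal(T6) -> count=0 queue=[T7,T5] holders={T1}
Step 14: signal(T1) -> count=0 queue=[T5] holders={T7}
Step 15: signal(T7) -> count=0 queue=[] holders={T5}
Final holders: {T5} -> T1 not in holders

Answer: no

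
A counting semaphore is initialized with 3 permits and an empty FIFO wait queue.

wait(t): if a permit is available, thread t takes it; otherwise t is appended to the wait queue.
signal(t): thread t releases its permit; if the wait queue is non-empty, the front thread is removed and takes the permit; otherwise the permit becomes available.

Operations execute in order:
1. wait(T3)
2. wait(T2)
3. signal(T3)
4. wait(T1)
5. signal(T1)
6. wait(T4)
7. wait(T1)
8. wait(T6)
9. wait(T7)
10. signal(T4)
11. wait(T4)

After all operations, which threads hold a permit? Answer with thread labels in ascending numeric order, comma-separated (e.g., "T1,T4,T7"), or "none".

Step 1: wait(T3) -> count=2 queue=[] holders={T3}
Step 2: wait(T2) -> count=1 queue=[] holders={T2,T3}
Step 3: signal(T3) -> count=2 queue=[] holders={T2}
Step 4: wait(T1) -> count=1 queue=[] holders={T1,T2}
Step 5: signal(T1) -> count=2 queue=[] holders={T2}
Step 6: wait(T4) -> count=1 queue=[] holders={T2,T4}
Step 7: wait(T1) -> count=0 queue=[] holders={T1,T2,T4}
Step 8: wait(T6) -> count=0 queue=[T6] holders={T1,T2,T4}
Step 9: wait(T7) -> count=0 queue=[T6,T7] holders={T1,T2,T4}
Step 10: signal(T4) -> count=0 queue=[T7] holders={T1,T2,T6}
Step 11: wait(T4) -> count=0 queue=[T7,T4] holders={T1,T2,T6}
Final holders: T1,T2,T6

Answer: T1,T2,T6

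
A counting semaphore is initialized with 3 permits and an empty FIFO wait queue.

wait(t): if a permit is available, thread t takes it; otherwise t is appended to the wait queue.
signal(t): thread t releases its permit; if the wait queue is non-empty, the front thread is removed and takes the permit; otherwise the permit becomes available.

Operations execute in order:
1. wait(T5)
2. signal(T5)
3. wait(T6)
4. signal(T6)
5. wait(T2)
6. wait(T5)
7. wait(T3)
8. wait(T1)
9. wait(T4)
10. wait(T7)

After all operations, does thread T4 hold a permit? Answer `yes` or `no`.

Step 1: wait(T5) -> count=2 queue=[] holders={T5}
Step 2: signal(T5) -> count=3 queue=[] holders={none}
Step 3: wait(T6) -> count=2 queue=[] holders={T6}
Step 4: signal(T6) -> count=3 queue=[] holders={none}
Step 5: wait(T2) -> count=2 queue=[] holders={T2}
Step 6: wait(T5) -> count=1 queue=[] holders={T2,T5}
Step 7: wait(T3) -> count=0 queue=[] holders={T2,T3,T5}
Step 8: wait(T1) -> count=0 queue=[T1] holders={T2,T3,T5}
Step 9: wait(T4) -> count=0 queue=[T1,T4] holders={T2,T3,T5}
Step 10: wait(T7) -> count=0 queue=[T1,T4,T7] holders={T2,T3,T5}
Final holders: {T2,T3,T5} -> T4 not in holders

Answer: no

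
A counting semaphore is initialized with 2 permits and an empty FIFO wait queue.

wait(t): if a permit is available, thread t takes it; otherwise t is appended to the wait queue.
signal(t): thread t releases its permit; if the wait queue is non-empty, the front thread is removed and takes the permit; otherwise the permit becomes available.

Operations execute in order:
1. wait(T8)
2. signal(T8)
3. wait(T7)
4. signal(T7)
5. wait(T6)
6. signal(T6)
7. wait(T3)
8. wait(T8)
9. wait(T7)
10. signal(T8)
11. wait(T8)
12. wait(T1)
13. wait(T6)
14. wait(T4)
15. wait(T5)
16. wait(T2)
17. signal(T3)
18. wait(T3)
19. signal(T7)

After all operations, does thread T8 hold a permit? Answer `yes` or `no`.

Step 1: wait(T8) -> count=1 queue=[] holders={T8}
Step 2: signal(T8) -> count=2 queue=[] holders={none}
Step 3: wait(T7) -> count=1 queue=[] holders={T7}
Step 4: signal(T7) -> count=2 queue=[] holders={none}
Step 5: wait(T6) -> count=1 queue=[] holders={T6}
Step 6: signal(T6) -> count=2 queue=[] holders={none}
Step 7: wait(T3) -> count=1 queue=[] holders={T3}
Step 8: wait(T8) -> count=0 queue=[] holders={T3,T8}
Step 9: wait(T7) -> count=0 queue=[T7] holders={T3,T8}
Step 10: signal(T8) -> count=0 queue=[] holders={T3,T7}
Step 11: wait(T8) -> count=0 queue=[T8] holders={T3,T7}
Step 12: wait(T1) -> count=0 queue=[T8,T1] holders={T3,T7}
Step 13: wait(T6) -> count=0 queue=[T8,T1,T6] holders={T3,T7}
Step 14: wait(T4) -> count=0 queue=[T8,T1,T6,T4] holders={T3,T7}
Step 15: wait(T5) -> count=0 queue=[T8,T1,T6,T4,T5] holders={T3,T7}
Step 16: wait(T2) -> count=0 queue=[T8,T1,T6,T4,T5,T2] holders={T3,T7}
Step 17: signal(T3) -> count=0 queue=[T1,T6,T4,T5,T2] holders={T7,T8}
Step 18: wait(T3) -> count=0 queue=[T1,T6,T4,T5,T2,T3] holders={T7,T8}
Step 19: signal(T7) -> count=0 queue=[T6,T4,T5,T2,T3] holders={T1,T8}
Final holders: {T1,T8} -> T8 in holders

Answer: yes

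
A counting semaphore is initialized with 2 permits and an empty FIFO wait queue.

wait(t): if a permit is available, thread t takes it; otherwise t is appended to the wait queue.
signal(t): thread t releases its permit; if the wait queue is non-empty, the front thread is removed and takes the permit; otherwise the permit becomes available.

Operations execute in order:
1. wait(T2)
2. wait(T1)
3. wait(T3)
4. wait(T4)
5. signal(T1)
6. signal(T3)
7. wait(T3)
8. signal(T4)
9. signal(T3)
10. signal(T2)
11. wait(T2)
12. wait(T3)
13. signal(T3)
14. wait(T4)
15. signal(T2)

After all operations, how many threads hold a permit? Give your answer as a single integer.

Answer: 1

Derivation:
Step 1: wait(T2) -> count=1 queue=[] holders={T2}
Step 2: wait(T1) -> count=0 queue=[] holders={T1,T2}
Step 3: wait(T3) -> count=0 queue=[T3] holders={T1,T2}
Step 4: wait(T4) -> count=0 queue=[T3,T4] holders={T1,T2}
Step 5: signal(T1) -> count=0 queue=[T4] holders={T2,T3}
Step 6: signal(T3) -> count=0 queue=[] holders={T2,T4}
Step 7: wait(T3) -> count=0 queue=[T3] holders={T2,T4}
Step 8: signal(T4) -> count=0 queue=[] holders={T2,T3}
Step 9: signal(T3) -> count=1 queue=[] holders={T2}
Step 10: signal(T2) -> count=2 queue=[] holders={none}
Step 11: wait(T2) -> count=1 queue=[] holders={T2}
Step 12: wait(T3) -> count=0 queue=[] holders={T2,T3}
Step 13: signal(T3) -> count=1 queue=[] holders={T2}
Step 14: wait(T4) -> count=0 queue=[] holders={T2,T4}
Step 15: signal(T2) -> count=1 queue=[] holders={T4}
Final holders: {T4} -> 1 thread(s)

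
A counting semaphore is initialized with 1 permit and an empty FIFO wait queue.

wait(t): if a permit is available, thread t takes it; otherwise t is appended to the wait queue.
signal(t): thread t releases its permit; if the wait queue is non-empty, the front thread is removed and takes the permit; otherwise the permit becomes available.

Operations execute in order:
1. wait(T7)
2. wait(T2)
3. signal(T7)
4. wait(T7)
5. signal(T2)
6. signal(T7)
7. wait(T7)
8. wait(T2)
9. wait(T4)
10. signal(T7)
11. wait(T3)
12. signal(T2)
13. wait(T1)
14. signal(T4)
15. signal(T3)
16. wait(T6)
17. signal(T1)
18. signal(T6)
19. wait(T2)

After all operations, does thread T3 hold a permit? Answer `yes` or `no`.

Step 1: wait(T7) -> count=0 queue=[] holders={T7}
Step 2: wait(T2) -> count=0 queue=[T2] holders={T7}
Step 3: signal(T7) -> count=0 queue=[] holders={T2}
Step 4: wait(T7) -> count=0 queue=[T7] holders={T2}
Step 5: signal(T2) -> count=0 queue=[] holders={T7}
Step 6: signal(T7) -> count=1 queue=[] holders={none}
Step 7: wait(T7) -> count=0 queue=[] holders={T7}
Step 8: wait(T2) -> count=0 queue=[T2] holders={T7}
Step 9: wait(T4) -> count=0 queue=[T2,T4] holders={T7}
Step 10: signal(T7) -> count=0 queue=[T4] holders={T2}
Step 11: wait(T3) -> count=0 queue=[T4,T3] holders={T2}
Step 12: signal(T2) -> count=0 queue=[T3] holders={T4}
Step 13: wait(T1) -> count=0 queue=[T3,T1] holders={T4}
Step 14: signal(T4) -> count=0 queue=[T1] holders={T3}
Step 15: signal(T3) -> count=0 queue=[] holders={T1}
Step 16: wait(T6) -> count=0 queue=[T6] holders={T1}
Step 17: signal(T1) -> count=0 queue=[] holders={T6}
Step 18: signal(T6) -> count=1 queue=[] holders={none}
Step 19: wait(T2) -> count=0 queue=[] holders={T2}
Final holders: {T2} -> T3 not in holders

Answer: no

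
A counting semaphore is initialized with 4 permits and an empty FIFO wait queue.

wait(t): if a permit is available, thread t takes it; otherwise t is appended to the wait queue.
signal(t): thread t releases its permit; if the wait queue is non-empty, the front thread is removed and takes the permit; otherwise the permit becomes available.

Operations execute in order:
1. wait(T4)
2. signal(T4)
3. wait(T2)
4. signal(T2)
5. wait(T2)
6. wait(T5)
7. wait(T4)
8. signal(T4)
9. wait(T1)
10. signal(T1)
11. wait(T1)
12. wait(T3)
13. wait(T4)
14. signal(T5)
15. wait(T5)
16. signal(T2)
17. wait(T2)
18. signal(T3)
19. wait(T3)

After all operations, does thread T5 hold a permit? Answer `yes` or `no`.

Step 1: wait(T4) -> count=3 queue=[] holders={T4}
Step 2: signal(T4) -> count=4 queue=[] holders={none}
Step 3: wait(T2) -> count=3 queue=[] holders={T2}
Step 4: signal(T2) -> count=4 queue=[] holders={none}
Step 5: wait(T2) -> count=3 queue=[] holders={T2}
Step 6: wait(T5) -> count=2 queue=[] holders={T2,T5}
Step 7: wait(T4) -> count=1 queue=[] holders={T2,T4,T5}
Step 8: signal(T4) -> count=2 queue=[] holders={T2,T5}
Step 9: wait(T1) -> count=1 queue=[] holders={T1,T2,T5}
Step 10: signal(T1) -> count=2 queue=[] holders={T2,T5}
Step 11: wait(T1) -> count=1 queue=[] holders={T1,T2,T5}
Step 12: wait(T3) -> count=0 queue=[] holders={T1,T2,T3,T5}
Step 13: wait(T4) -> count=0 queue=[T4] holders={T1,T2,T3,T5}
Step 14: signal(T5) -> count=0 queue=[] holders={T1,T2,T3,T4}
Step 15: wait(T5) -> count=0 queue=[T5] holders={T1,T2,T3,T4}
Step 16: signal(T2) -> count=0 queue=[] holders={T1,T3,T4,T5}
Step 17: wait(T2) -> count=0 queue=[T2] holders={T1,T3,T4,T5}
Step 18: signal(T3) -> count=0 queue=[] holders={T1,T2,T4,T5}
Step 19: wait(T3) -> count=0 queue=[T3] holders={T1,T2,T4,T5}
Final holders: {T1,T2,T4,T5} -> T5 in holders

Answer: yes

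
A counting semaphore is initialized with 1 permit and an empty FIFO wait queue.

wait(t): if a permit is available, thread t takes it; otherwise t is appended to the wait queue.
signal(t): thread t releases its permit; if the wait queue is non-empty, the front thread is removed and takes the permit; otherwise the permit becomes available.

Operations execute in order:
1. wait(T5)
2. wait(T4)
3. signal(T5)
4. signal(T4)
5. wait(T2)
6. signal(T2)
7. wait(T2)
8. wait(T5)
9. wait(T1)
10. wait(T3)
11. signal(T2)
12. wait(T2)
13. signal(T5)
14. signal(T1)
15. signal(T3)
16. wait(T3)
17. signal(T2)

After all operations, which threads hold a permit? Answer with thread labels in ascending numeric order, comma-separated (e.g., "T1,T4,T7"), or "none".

Answer: T3

Derivation:
Step 1: wait(T5) -> count=0 queue=[] holders={T5}
Step 2: wait(T4) -> count=0 queue=[T4] holders={T5}
Step 3: signal(T5) -> count=0 queue=[] holders={T4}
Step 4: signal(T4) -> count=1 queue=[] holders={none}
Step 5: wait(T2) -> count=0 queue=[] holders={T2}
Step 6: signal(T2) -> count=1 queue=[] holders={none}
Step 7: wait(T2) -> count=0 queue=[] holders={T2}
Step 8: wait(T5) -> count=0 queue=[T5] holders={T2}
Step 9: wait(T1) -> count=0 queue=[T5,T1] holders={T2}
Step 10: wait(T3) -> count=0 queue=[T5,T1,T3] holders={T2}
Step 11: signal(T2) -> count=0 queue=[T1,T3] holders={T5}
Step 12: wait(T2) -> count=0 queue=[T1,T3,T2] holders={T5}
Step 13: signal(T5) -> count=0 queue=[T3,T2] holders={T1}
Step 14: signal(T1) -> count=0 queue=[T2] holders={T3}
Step 15: signal(T3) -> count=0 queue=[] holders={T2}
Step 16: wait(T3) -> count=0 queue=[T3] holders={T2}
Step 17: signal(T2) -> count=0 queue=[] holders={T3}
Final holders: T3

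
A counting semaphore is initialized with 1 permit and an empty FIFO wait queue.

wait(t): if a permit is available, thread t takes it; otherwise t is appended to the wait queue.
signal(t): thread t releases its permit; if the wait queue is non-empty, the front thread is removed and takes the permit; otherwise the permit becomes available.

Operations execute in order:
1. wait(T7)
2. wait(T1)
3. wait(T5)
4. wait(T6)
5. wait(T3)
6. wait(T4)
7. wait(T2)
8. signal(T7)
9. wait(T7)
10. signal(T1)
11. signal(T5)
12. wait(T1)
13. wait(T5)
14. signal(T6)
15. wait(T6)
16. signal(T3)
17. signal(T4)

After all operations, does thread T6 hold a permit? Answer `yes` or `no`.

Answer: no

Derivation:
Step 1: wait(T7) -> count=0 queue=[] holders={T7}
Step 2: wait(T1) -> count=0 queue=[T1] holders={T7}
Step 3: wait(T5) -> count=0 queue=[T1,T5] holders={T7}
Step 4: wait(T6) -> count=0 queue=[T1,T5,T6] holders={T7}
Step 5: wait(T3) -> count=0 queue=[T1,T5,T6,T3] holders={T7}
Step 6: wait(T4) -> count=0 queue=[T1,T5,T6,T3,T4] holders={T7}
Step 7: wait(T2) -> count=0 queue=[T1,T5,T6,T3,T4,T2] holders={T7}
Step 8: signal(T7) -> count=0 queue=[T5,T6,T3,T4,T2] holders={T1}
Step 9: wait(T7) -> count=0 queue=[T5,T6,T3,T4,T2,T7] holders={T1}
Step 10: signal(T1) -> count=0 queue=[T6,T3,T4,T2,T7] holders={T5}
Step 11: signal(T5) -> count=0 queue=[T3,T4,T2,T7] holders={T6}
Step 12: wait(T1) -> count=0 queue=[T3,T4,T2,T7,T1] holders={T6}
Step 13: wait(T5) -> count=0 queue=[T3,T4,T2,T7,T1,T5] holders={T6}
Step 14: signal(T6) -> count=0 queue=[T4,T2,T7,T1,T5] holders={T3}
Step 15: wait(T6) -> count=0 queue=[T4,T2,T7,T1,T5,T6] holders={T3}
Step 16: signal(T3) -> count=0 queue=[T2,T7,T1,T5,T6] holders={T4}
Step 17: signal(T4) -> count=0 queue=[T7,T1,T5,T6] holders={T2}
Final holders: {T2} -> T6 not in holders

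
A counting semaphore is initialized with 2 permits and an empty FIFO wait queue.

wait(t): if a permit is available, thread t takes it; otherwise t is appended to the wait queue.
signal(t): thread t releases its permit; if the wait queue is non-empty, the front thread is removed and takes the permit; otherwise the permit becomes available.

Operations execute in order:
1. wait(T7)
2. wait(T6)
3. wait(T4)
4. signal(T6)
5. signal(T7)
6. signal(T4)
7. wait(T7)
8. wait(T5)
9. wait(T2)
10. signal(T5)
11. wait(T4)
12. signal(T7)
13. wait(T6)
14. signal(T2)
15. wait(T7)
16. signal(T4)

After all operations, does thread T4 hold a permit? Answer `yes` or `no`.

Answer: no

Derivation:
Step 1: wait(T7) -> count=1 queue=[] holders={T7}
Step 2: wait(T6) -> count=0 queue=[] holders={T6,T7}
Step 3: wait(T4) -> count=0 queue=[T4] holders={T6,T7}
Step 4: signal(T6) -> count=0 queue=[] holders={T4,T7}
Step 5: signal(T7) -> count=1 queue=[] holders={T4}
Step 6: signal(T4) -> count=2 queue=[] holders={none}
Step 7: wait(T7) -> count=1 queue=[] holders={T7}
Step 8: wait(T5) -> count=0 queue=[] holders={T5,T7}
Step 9: wait(T2) -> count=0 queue=[T2] holders={T5,T7}
Step 10: signal(T5) -> count=0 queue=[] holders={T2,T7}
Step 11: wait(T4) -> count=0 queue=[T4] holders={T2,T7}
Step 12: signal(T7) -> count=0 queue=[] holders={T2,T4}
Step 13: wait(T6) -> count=0 queue=[T6] holders={T2,T4}
Step 14: signal(T2) -> count=0 queue=[] holders={T4,T6}
Step 15: wait(T7) -> count=0 queue=[T7] holders={T4,T6}
Step 16: signal(T4) -> count=0 queue=[] holders={T6,T7}
Final holders: {T6,T7} -> T4 not in holders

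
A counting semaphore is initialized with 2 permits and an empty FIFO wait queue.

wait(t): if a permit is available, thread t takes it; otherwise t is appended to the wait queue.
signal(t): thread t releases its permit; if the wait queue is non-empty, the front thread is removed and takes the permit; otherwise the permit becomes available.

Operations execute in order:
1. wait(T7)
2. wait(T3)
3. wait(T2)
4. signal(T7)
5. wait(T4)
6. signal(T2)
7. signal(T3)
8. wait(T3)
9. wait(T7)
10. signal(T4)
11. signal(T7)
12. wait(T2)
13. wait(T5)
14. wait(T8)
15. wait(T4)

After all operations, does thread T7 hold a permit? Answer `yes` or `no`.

Step 1: wait(T7) -> count=1 queue=[] holders={T7}
Step 2: wait(T3) -> count=0 queue=[] holders={T3,T7}
Step 3: wait(T2) -> count=0 queue=[T2] holders={T3,T7}
Step 4: signal(T7) -> count=0 queue=[] holders={T2,T3}
Step 5: wait(T4) -> count=0 queue=[T4] holders={T2,T3}
Step 6: signal(T2) -> count=0 queue=[] holders={T3,T4}
Step 7: signal(T3) -> count=1 queue=[] holders={T4}
Step 8: wait(T3) -> count=0 queue=[] holders={T3,T4}
Step 9: wait(T7) -> count=0 queue=[T7] holders={T3,T4}
Step 10: signal(T4) -> count=0 queue=[] holders={T3,T7}
Step 11: signal(T7) -> count=1 queue=[] holders={T3}
Step 12: wait(T2) -> count=0 queue=[] holders={T2,T3}
Step 13: wait(T5) -> count=0 queue=[T5] holders={T2,T3}
Step 14: wait(T8) -> count=0 queue=[T5,T8] holders={T2,T3}
Step 15: wait(T4) -> count=0 queue=[T5,T8,T4] holders={T2,T3}
Final holders: {T2,T3} -> T7 not in holders

Answer: no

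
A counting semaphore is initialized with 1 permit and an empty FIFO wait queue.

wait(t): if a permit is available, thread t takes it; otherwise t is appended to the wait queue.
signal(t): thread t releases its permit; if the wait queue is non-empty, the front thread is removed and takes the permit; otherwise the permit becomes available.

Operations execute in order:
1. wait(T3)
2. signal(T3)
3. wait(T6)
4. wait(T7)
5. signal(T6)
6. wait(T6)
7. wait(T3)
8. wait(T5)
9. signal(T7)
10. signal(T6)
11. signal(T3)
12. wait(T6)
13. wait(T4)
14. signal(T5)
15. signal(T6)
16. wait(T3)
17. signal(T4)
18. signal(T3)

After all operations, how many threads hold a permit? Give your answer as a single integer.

Step 1: wait(T3) -> count=0 queue=[] holders={T3}
Step 2: signal(T3) -> count=1 queue=[] holders={none}
Step 3: wait(T6) -> count=0 queue=[] holders={T6}
Step 4: wait(T7) -> count=0 queue=[T7] holders={T6}
Step 5: signal(T6) -> count=0 queue=[] holders={T7}
Step 6: wait(T6) -> count=0 queue=[T6] holders={T7}
Step 7: wait(T3) -> count=0 queue=[T6,T3] holders={T7}
Step 8: wait(T5) -> count=0 queue=[T6,T3,T5] holders={T7}
Step 9: signal(T7) -> count=0 queue=[T3,T5] holders={T6}
Step 10: signal(T6) -> count=0 queue=[T5] holders={T3}
Step 11: signal(T3) -> count=0 queue=[] holders={T5}
Step 12: wait(T6) -> count=0 queue=[T6] holders={T5}
Step 13: wait(T4) -> count=0 queue=[T6,T4] holders={T5}
Step 14: signal(T5) -> count=0 queue=[T4] holders={T6}
Step 15: signal(T6) -> count=0 queue=[] holders={T4}
Step 16: wait(T3) -> count=0 queue=[T3] holders={T4}
Step 17: signal(T4) -> count=0 queue=[] holders={T3}
Step 18: signal(T3) -> count=1 queue=[] holders={none}
Final holders: {none} -> 0 thread(s)

Answer: 0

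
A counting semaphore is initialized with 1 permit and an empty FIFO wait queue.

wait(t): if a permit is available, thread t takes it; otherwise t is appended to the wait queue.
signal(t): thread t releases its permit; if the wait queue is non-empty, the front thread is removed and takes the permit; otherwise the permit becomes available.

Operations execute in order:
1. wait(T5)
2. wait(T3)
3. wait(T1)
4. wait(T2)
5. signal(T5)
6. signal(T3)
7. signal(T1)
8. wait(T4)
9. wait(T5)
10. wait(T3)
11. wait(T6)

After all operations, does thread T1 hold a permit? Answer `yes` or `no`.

Step 1: wait(T5) -> count=0 queue=[] holders={T5}
Step 2: wait(T3) -> count=0 queue=[T3] holders={T5}
Step 3: wait(T1) -> count=0 queue=[T3,T1] holders={T5}
Step 4: wait(T2) -> count=0 queue=[T3,T1,T2] holders={T5}
Step 5: signal(T5) -> count=0 queue=[T1,T2] holders={T3}
Step 6: signal(T3) -> count=0 queue=[T2] holders={T1}
Step 7: signal(T1) -> count=0 queue=[] holders={T2}
Step 8: wait(T4) -> count=0 queue=[T4] holders={T2}
Step 9: wait(T5) -> count=0 queue=[T4,T5] holders={T2}
Step 10: wait(T3) -> count=0 queue=[T4,T5,T3] holders={T2}
Step 11: wait(T6) -> count=0 queue=[T4,T5,T3,T6] holders={T2}
Final holders: {T2} -> T1 not in holders

Answer: no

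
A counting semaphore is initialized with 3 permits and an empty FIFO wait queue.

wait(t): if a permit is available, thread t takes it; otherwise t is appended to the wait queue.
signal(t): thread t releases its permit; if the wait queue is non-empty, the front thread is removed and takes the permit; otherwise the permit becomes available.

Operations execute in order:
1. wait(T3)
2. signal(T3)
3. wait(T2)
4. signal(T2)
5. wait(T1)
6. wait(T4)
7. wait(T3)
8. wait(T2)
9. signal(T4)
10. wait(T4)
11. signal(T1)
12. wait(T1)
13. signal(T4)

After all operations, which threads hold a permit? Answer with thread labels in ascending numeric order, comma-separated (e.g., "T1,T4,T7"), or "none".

Answer: T1,T2,T3

Derivation:
Step 1: wait(T3) -> count=2 queue=[] holders={T3}
Step 2: signal(T3) -> count=3 queue=[] holders={none}
Step 3: wait(T2) -> count=2 queue=[] holders={T2}
Step 4: signal(T2) -> count=3 queue=[] holders={none}
Step 5: wait(T1) -> count=2 queue=[] holders={T1}
Step 6: wait(T4) -> count=1 queue=[] holders={T1,T4}
Step 7: wait(T3) -> count=0 queue=[] holders={T1,T3,T4}
Step 8: wait(T2) -> count=0 queue=[T2] holders={T1,T3,T4}
Step 9: signal(T4) -> count=0 queue=[] holders={T1,T2,T3}
Step 10: wait(T4) -> count=0 queue=[T4] holders={T1,T2,T3}
Step 11: signal(T1) -> count=0 queue=[] holders={T2,T3,T4}
Step 12: wait(T1) -> count=0 queue=[T1] holders={T2,T3,T4}
Step 13: signal(T4) -> count=0 queue=[] holders={T1,T2,T3}
Final holders: T1,T2,T3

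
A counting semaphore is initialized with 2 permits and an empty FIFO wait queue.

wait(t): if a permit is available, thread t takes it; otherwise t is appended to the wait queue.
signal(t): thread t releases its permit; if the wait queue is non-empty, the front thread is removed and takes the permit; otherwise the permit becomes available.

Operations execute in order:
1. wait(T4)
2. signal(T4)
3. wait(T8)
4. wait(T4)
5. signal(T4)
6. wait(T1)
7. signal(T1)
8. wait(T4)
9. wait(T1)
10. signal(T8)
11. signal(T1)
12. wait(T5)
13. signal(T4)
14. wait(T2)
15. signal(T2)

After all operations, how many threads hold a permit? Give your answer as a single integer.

Answer: 1

Derivation:
Step 1: wait(T4) -> count=1 queue=[] holders={T4}
Step 2: signal(T4) -> count=2 queue=[] holders={none}
Step 3: wait(T8) -> count=1 queue=[] holders={T8}
Step 4: wait(T4) -> count=0 queue=[] holders={T4,T8}
Step 5: signal(T4) -> count=1 queue=[] holders={T8}
Step 6: wait(T1) -> count=0 queue=[] holders={T1,T8}
Step 7: signal(T1) -> count=1 queue=[] holders={T8}
Step 8: wait(T4) -> count=0 queue=[] holders={T4,T8}
Step 9: wait(T1) -> count=0 queue=[T1] holders={T4,T8}
Step 10: signal(T8) -> count=0 queue=[] holders={T1,T4}
Step 11: signal(T1) -> count=1 queue=[] holders={T4}
Step 12: wait(T5) -> count=0 queue=[] holders={T4,T5}
Step 13: signal(T4) -> count=1 queue=[] holders={T5}
Step 14: wait(T2) -> count=0 queue=[] holders={T2,T5}
Step 15: signal(T2) -> count=1 queue=[] holders={T5}
Final holders: {T5} -> 1 thread(s)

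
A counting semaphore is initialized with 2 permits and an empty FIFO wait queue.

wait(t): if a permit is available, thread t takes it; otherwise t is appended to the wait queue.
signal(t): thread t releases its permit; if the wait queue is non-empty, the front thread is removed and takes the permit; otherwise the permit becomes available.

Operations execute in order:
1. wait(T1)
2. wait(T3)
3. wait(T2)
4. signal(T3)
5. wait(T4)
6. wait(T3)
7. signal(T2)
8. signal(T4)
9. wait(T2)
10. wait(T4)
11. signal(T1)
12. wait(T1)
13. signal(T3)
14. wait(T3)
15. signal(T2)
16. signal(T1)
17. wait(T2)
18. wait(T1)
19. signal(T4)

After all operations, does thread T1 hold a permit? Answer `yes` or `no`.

Step 1: wait(T1) -> count=1 queue=[] holders={T1}
Step 2: wait(T3) -> count=0 queue=[] holders={T1,T3}
Step 3: wait(T2) -> count=0 queue=[T2] holders={T1,T3}
Step 4: signal(T3) -> count=0 queue=[] holders={T1,T2}
Step 5: wait(T4) -> count=0 queue=[T4] holders={T1,T2}
Step 6: wait(T3) -> count=0 queue=[T4,T3] holders={T1,T2}
Step 7: signal(T2) -> count=0 queue=[T3] holders={T1,T4}
Step 8: signal(T4) -> count=0 queue=[] holders={T1,T3}
Step 9: wait(T2) -> count=0 queue=[T2] holders={T1,T3}
Step 10: wait(T4) -> count=0 queue=[T2,T4] holders={T1,T3}
Step 11: signal(T1) -> count=0 queue=[T4] holders={T2,T3}
Step 12: wait(T1) -> count=0 queue=[T4,T1] holders={T2,T3}
Step 13: signal(T3) -> count=0 queue=[T1] holders={T2,T4}
Step 14: wait(T3) -> count=0 queue=[T1,T3] holders={T2,T4}
Step 15: signal(T2) -> count=0 queue=[T3] holders={T1,T4}
Step 16: signal(T1) -> count=0 queue=[] holders={T3,T4}
Step 17: wait(T2) -> count=0 queue=[T2] holders={T3,T4}
Step 18: wait(T1) -> count=0 queue=[T2,T1] holders={T3,T4}
Step 19: signal(T4) -> count=0 queue=[T1] holders={T2,T3}
Final holders: {T2,T3} -> T1 not in holders

Answer: no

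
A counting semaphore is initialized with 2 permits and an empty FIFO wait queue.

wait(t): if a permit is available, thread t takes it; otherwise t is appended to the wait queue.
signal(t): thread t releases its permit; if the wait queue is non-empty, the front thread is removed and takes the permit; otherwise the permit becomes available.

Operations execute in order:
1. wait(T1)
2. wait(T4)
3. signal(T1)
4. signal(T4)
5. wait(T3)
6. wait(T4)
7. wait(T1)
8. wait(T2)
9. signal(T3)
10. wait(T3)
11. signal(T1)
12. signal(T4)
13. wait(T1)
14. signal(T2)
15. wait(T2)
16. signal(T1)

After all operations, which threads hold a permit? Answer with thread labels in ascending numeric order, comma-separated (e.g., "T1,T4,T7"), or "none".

Answer: T2,T3

Derivation:
Step 1: wait(T1) -> count=1 queue=[] holders={T1}
Step 2: wait(T4) -> count=0 queue=[] holders={T1,T4}
Step 3: signal(T1) -> count=1 queue=[] holders={T4}
Step 4: signal(T4) -> count=2 queue=[] holders={none}
Step 5: wait(T3) -> count=1 queue=[] holders={T3}
Step 6: wait(T4) -> count=0 queue=[] holders={T3,T4}
Step 7: wait(T1) -> count=0 queue=[T1] holders={T3,T4}
Step 8: wait(T2) -> count=0 queue=[T1,T2] holders={T3,T4}
Step 9: signal(T3) -> count=0 queue=[T2] holders={T1,T4}
Step 10: wait(T3) -> count=0 queue=[T2,T3] holders={T1,T4}
Step 11: signal(T1) -> count=0 queue=[T3] holders={T2,T4}
Step 12: signal(T4) -> count=0 queue=[] holders={T2,T3}
Step 13: wait(T1) -> count=0 queue=[T1] holders={T2,T3}
Step 14: signal(T2) -> count=0 queue=[] holders={T1,T3}
Step 15: wait(T2) -> count=0 queue=[T2] holders={T1,T3}
Step 16: signal(T1) -> count=0 queue=[] holders={T2,T3}
Final holders: T2,T3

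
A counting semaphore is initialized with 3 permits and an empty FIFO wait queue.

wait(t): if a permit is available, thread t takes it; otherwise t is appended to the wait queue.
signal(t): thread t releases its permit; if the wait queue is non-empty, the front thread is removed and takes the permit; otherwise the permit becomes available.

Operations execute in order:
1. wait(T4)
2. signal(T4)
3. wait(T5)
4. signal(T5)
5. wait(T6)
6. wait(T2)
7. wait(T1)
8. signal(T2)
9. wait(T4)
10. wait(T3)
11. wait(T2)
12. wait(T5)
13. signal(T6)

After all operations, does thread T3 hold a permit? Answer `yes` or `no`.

Answer: yes

Derivation:
Step 1: wait(T4) -> count=2 queue=[] holders={T4}
Step 2: signal(T4) -> count=3 queue=[] holders={none}
Step 3: wait(T5) -> count=2 queue=[] holders={T5}
Step 4: signal(T5) -> count=3 queue=[] holders={none}
Step 5: wait(T6) -> count=2 queue=[] holders={T6}
Step 6: wait(T2) -> count=1 queue=[] holders={T2,T6}
Step 7: wait(T1) -> count=0 queue=[] holders={T1,T2,T6}
Step 8: signal(T2) -> count=1 queue=[] holders={T1,T6}
Step 9: wait(T4) -> count=0 queue=[] holders={T1,T4,T6}
Step 10: wait(T3) -> count=0 queue=[T3] holders={T1,T4,T6}
Step 11: wait(T2) -> count=0 queue=[T3,T2] holders={T1,T4,T6}
Step 12: wait(T5) -> count=0 queue=[T3,T2,T5] holders={T1,T4,T6}
Step 13: signal(T6) -> count=0 queue=[T2,T5] holders={T1,T3,T4}
Final holders: {T1,T3,T4} -> T3 in holders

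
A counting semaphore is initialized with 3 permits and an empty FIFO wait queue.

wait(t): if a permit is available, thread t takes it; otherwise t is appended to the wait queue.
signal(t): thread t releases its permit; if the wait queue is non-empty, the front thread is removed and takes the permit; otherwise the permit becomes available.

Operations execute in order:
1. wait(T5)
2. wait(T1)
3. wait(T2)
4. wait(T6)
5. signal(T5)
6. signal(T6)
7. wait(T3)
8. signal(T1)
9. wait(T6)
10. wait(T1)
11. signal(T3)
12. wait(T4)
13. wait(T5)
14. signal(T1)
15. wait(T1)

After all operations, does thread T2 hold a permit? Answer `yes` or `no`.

Answer: yes

Derivation:
Step 1: wait(T5) -> count=2 queue=[] holders={T5}
Step 2: wait(T1) -> count=1 queue=[] holders={T1,T5}
Step 3: wait(T2) -> count=0 queue=[] holders={T1,T2,T5}
Step 4: wait(T6) -> count=0 queue=[T6] holders={T1,T2,T5}
Step 5: signal(T5) -> count=0 queue=[] holders={T1,T2,T6}
Step 6: signal(T6) -> count=1 queue=[] holders={T1,T2}
Step 7: wait(T3) -> count=0 queue=[] holders={T1,T2,T3}
Step 8: signal(T1) -> count=1 queue=[] holders={T2,T3}
Step 9: wait(T6) -> count=0 queue=[] holders={T2,T3,T6}
Step 10: wait(T1) -> count=0 queue=[T1] holders={T2,T3,T6}
Step 11: signal(T3) -> count=0 queue=[] holders={T1,T2,T6}
Step 12: wait(T4) -> count=0 queue=[T4] holders={T1,T2,T6}
Step 13: wait(T5) -> count=0 queue=[T4,T5] holders={T1,T2,T6}
Step 14: signal(T1) -> count=0 queue=[T5] holders={T2,T4,T6}
Step 15: wait(T1) -> count=0 queue=[T5,T1] holders={T2,T4,T6}
Final holders: {T2,T4,T6} -> T2 in holders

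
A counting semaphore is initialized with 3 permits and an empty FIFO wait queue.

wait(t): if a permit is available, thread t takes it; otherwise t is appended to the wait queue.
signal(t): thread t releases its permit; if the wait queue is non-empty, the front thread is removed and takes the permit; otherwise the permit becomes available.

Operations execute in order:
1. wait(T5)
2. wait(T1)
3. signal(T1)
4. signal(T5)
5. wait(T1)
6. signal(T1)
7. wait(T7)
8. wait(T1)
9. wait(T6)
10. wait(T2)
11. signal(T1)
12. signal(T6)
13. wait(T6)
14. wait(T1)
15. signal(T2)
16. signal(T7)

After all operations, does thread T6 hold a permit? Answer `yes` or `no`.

Step 1: wait(T5) -> count=2 queue=[] holders={T5}
Step 2: wait(T1) -> count=1 queue=[] holders={T1,T5}
Step 3: signal(T1) -> count=2 queue=[] holders={T5}
Step 4: signal(T5) -> count=3 queue=[] holders={none}
Step 5: wait(T1) -> count=2 queue=[] holders={T1}
Step 6: signal(T1) -> count=3 queue=[] holders={none}
Step 7: wait(T7) -> count=2 queue=[] holders={T7}
Step 8: wait(T1) -> count=1 queue=[] holders={T1,T7}
Step 9: wait(T6) -> count=0 queue=[] holders={T1,T6,T7}
Step 10: wait(T2) -> count=0 queue=[T2] holders={T1,T6,T7}
Step 11: signal(T1) -> count=0 queue=[] holders={T2,T6,T7}
Step 12: signal(T6) -> count=1 queue=[] holders={T2,T7}
Step 13: wait(T6) -> count=0 queue=[] holders={T2,T6,T7}
Step 14: wait(T1) -> count=0 queue=[T1] holders={T2,T6,T7}
Step 15: signal(T2) -> count=0 queue=[] holders={T1,T6,T7}
Step 16: signal(T7) -> count=1 queue=[] holders={T1,T6}
Final holders: {T1,T6} -> T6 in holders

Answer: yes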